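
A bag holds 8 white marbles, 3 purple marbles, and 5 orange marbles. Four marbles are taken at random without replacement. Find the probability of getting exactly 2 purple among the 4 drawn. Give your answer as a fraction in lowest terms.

9/70

One ordering (purple drawn first) has probability 3/16 × 2/15 × 13/14 × 12/13 = 936/43680 = 3/140.
There are C(4,2) = 6 such orderings, each equally likely, so P = 6 × 3/140 = 9/70.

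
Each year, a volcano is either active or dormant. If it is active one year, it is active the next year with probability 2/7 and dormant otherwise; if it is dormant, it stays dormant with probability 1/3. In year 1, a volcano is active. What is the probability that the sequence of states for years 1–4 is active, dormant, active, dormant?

Year 1 is given. For each transition, use the conditional probability from the current state:
P(dormant | active) = 5/7; P(active | dormant) = 2/3; P(dormant | active) = 5/7.
P = 5/7 × 2/3 × 5/7 = 50/147.

50/147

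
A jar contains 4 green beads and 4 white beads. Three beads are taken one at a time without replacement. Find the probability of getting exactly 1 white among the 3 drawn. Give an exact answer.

3/7

One ordering (white drawn first) has probability 4/8 × 4/7 × 3/6 = 48/336 = 1/7.
There are C(3,1) = 3 such orderings, each equally likely, so P = 3 × 1/7 = 3/7.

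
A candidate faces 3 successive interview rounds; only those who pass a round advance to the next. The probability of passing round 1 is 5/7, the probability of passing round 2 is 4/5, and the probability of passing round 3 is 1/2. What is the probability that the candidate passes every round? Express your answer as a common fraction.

The events are sequential, so multiply the conditional probabilities:
P = 5/7 × 4/5 × 1/2 = 20/70 = 2/7.

2/7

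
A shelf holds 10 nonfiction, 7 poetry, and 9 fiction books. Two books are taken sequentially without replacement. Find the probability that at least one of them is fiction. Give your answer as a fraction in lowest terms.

189/325

P(no fiction) = 17/26 × 16/25 = 272/650 = 136/325.
P(at least one) = 1 − 136/325 = 189/325.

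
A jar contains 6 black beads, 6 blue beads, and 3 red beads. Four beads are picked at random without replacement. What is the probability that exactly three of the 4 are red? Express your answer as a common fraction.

One ordering (red drawn first) has probability 3/15 × 2/14 × 1/13 × 12/12 = 72/32760 = 1/455.
There are C(4,3) = 4 such orderings, each equally likely, so P = 4 × 1/455 = 4/455.

4/455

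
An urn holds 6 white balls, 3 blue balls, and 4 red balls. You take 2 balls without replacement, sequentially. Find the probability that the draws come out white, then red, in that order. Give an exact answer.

2/13

Multiply the probability of each draw given the previous ones:
P = 6/13 × 4/12 = 24/156 = 2/13.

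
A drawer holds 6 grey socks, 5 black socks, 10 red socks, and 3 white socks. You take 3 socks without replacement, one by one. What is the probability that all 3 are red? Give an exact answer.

15/253

P = 10/24 × 9/23 × 8/22 = 720/12144 = 15/253.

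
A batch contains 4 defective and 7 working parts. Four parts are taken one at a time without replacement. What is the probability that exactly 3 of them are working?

14/33

One ordering (working drawn first) has probability 7/11 × 6/10 × 5/9 × 4/8 = 840/7920 = 7/66.
There are C(4,3) = 4 such orderings, each equally likely, so P = 4 × 7/66 = 14/33.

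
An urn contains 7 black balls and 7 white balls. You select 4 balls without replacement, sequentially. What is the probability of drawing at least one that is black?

138/143

P(no black) = 7/14 × 6/13 × 5/12 × 4/11 = 840/24024 = 5/143.
P(at least one) = 1 − 5/143 = 138/143.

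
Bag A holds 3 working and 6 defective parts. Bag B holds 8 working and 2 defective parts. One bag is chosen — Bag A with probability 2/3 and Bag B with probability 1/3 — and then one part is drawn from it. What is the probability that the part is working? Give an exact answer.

22/45

From Bag A: P(working) = 3/9.
From Bag B: P(working) = 8/10.
Total probability = (2/3)(3/9) + (1/3)(8/10) = 22/45.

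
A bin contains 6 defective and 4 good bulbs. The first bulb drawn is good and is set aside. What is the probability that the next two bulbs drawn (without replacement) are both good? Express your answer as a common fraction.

With the first bulb removed, 3 good remain out of 9.
P = 3/9 × 2/8 = 6/72 = 1/12.

1/12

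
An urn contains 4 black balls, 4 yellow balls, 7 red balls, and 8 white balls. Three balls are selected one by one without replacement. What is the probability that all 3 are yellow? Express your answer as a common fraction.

4/1771

P = 4/23 × 3/22 × 2/21 = 24/10626 = 4/1771.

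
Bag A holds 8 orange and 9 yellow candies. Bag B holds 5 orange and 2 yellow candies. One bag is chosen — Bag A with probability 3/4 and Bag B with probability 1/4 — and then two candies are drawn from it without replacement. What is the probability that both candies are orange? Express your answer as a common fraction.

From Bag A: P(both orange) = (8/17)(7/16) = 7/34.
From Bag B: P(both orange) = (5/7)(4/6) = 10/21.
Total probability = (3/4)(7/34) + (1/4)(10/21) = 781/2856.

781/2856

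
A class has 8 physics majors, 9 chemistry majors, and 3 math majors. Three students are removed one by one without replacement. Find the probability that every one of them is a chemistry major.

P(all chemistry majors) = 9/20 × 8/19 × 7/18 = 504/6840 = 7/95.

7/95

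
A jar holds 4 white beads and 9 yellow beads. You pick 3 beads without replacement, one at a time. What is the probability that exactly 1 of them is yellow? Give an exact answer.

27/143

One ordering (yellow drawn first) has probability 9/13 × 4/12 × 3/11 = 108/1716 = 9/143.
There are C(3,1) = 3 such orderings, each equally likely, so P = 3 × 9/143 = 27/143.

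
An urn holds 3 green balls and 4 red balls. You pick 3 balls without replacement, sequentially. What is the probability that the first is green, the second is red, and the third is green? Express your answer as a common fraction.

4/35

Each draw changes the counts, so multiply the conditional probabilities along the sequence:
P = 3/7 × 4/6 × 2/5 = 24/210 = 4/35.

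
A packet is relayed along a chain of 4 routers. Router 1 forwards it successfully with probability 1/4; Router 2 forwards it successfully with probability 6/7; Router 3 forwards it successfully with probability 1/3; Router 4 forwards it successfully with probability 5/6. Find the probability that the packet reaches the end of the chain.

5/84

The events are sequential, so multiply the conditional probabilities:
P = 1/4 × 6/7 × 1/3 × 5/6 = 30/504 = 5/84.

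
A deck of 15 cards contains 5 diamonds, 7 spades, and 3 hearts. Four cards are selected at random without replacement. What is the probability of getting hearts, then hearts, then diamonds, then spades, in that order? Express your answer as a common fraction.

1/156

Chain rule:
P = 3/15 × 2/14 × 5/13 × 7/12 = 210/32760 = 1/156.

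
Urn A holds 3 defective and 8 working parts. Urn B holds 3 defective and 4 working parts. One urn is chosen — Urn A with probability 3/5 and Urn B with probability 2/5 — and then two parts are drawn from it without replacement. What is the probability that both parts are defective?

From Urn A: P(both defective) = (3/11)(2/10) = 3/55.
From Urn B: P(both defective) = (3/7)(2/6) = 1/7.
Total probability = (3/5)(3/55) + (2/5)(1/7) = 173/1925.

173/1925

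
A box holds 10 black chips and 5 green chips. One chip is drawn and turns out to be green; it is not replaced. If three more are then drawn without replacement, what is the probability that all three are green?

With the first chip removed, 4 green remain out of 14.
P = 4/14 × 3/13 × 2/12 = 24/2184 = 1/91.

1/91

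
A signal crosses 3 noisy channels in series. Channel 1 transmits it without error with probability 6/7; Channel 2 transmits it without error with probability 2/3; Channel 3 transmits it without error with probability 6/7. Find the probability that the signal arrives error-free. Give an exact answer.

Multiplying along the chain,
P = 6/7 × 2/3 × 6/7 = 72/147 = 24/49.

24/49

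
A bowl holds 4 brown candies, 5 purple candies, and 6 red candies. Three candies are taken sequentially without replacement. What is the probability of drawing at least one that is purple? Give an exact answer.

P(no purple) = 10/15 × 9/14 × 8/13 = 720/2730 = 24/91.
P(at least one) = 1 − 24/91 = 67/91.

67/91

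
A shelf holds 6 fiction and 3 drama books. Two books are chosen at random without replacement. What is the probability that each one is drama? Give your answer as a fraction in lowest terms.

1/12

P = 3/9 × 2/8 = 6/72 = 1/12.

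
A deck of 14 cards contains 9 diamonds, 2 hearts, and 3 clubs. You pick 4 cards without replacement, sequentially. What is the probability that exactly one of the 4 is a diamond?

One ordering (a diamond drawn first) has probability 9/14 × 5/13 × 4/12 × 3/11 = 540/24024 = 45/2002.
There are C(4,1) = 4 such orderings, each equally likely, so P = 4 × 45/2002 = 90/1001.

90/1001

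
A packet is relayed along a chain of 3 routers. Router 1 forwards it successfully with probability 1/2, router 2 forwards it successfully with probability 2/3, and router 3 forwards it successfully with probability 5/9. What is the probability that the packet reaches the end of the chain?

The events are sequential, so multiply the conditional probabilities:
P = 1/2 × 2/3 × 5/9 = 10/54 = 5/27.

5/27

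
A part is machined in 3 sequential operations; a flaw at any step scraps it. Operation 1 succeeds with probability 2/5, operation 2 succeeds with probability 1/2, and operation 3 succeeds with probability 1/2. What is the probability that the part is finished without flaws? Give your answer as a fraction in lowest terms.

The events are sequential, so multiply the conditional probabilities:
P = 2/5 × 1/2 × 1/2 = 2/20 = 1/10.

1/10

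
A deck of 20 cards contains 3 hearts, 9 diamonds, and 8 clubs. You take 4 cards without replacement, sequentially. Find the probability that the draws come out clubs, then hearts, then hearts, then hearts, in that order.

2/4845

Each draw changes the counts, so multiply the conditional probabilities along the sequence:
P = 8/20 × 3/19 × 2/18 × 1/17 = 48/116280 = 2/4845.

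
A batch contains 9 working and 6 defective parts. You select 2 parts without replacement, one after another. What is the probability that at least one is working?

P(no working) = 6/15 × 5/14 = 30/210 = 1/7.
P(at least one) = 1 − 1/7 = 6/7.

6/7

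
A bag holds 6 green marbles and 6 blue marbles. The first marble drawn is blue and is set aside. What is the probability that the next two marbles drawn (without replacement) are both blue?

After the first draw, 5 of the remaining 11 marbles are blue.
P = 5/11 × 4/10 = 20/110 = 2/11.

2/11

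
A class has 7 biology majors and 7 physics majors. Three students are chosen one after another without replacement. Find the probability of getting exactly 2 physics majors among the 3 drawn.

21/52

One ordering (physics majors drawn first) has probability 7/14 × 6/13 × 7/12 = 294/2184 = 7/52.
There are C(3,2) = 3 such orderings, each equally likely, so P = 3 × 7/52 = 21/52.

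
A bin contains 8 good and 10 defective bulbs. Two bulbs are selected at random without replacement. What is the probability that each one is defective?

5/17

P(all defective) = 10/18 × 9/17 = 90/306 = 5/17.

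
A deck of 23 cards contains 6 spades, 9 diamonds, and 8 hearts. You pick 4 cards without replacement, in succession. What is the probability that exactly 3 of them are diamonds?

168/1265

One ordering (diamonds drawn first) has probability 9/23 × 8/22 × 7/21 × 14/20 = 7056/212520 = 42/1265.
There are C(4,3) = 4 such orderings, each equally likely, so P = 4 × 42/1265 = 168/1265.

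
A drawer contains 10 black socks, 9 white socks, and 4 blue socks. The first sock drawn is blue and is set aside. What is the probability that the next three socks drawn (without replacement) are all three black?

6/77

With the first sock removed, 10 black remain out of 22.
P = 10/22 × 9/21 × 8/20 = 720/9240 = 6/77.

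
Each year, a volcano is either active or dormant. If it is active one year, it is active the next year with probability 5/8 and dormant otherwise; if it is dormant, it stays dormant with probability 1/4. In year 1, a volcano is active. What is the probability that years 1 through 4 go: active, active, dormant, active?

45/256

Year 1 is given. For each transition, use the conditional probability from the current state:
P(active | active) = 5/8; P(dormant | active) = 3/8; P(active | dormant) = 3/4.
P = 5/8 × 3/8 × 3/4 = 45/256.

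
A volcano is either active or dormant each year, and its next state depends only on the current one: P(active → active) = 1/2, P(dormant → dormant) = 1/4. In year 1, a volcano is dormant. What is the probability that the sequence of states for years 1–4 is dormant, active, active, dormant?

Year 1 is given. For each transition, use the conditional probability from the current state:
P(active | dormant) = 3/4; P(active | active) = 1/2; P(dormant | active) = 1/2.
P = 3/4 × 1/2 × 1/2 = 3/16.

3/16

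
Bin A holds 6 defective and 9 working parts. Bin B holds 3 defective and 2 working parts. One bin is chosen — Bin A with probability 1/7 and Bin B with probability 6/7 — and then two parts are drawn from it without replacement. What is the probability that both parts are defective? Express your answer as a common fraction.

From Bin A: P(both defective) = (6/15)(5/14) = 1/7.
From Bin B: P(both defective) = (3/5)(2/4) = 3/10.
Total probability = (1/7)(1/7) + (6/7)(3/10) = 68/245.

68/245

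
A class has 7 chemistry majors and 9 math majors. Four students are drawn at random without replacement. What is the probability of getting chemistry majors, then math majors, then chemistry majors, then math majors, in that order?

Multiply the probability of each draw given the previous ones:
P = 7/16 × 9/15 × 6/14 × 8/13 = 3024/43680 = 9/130.

9/130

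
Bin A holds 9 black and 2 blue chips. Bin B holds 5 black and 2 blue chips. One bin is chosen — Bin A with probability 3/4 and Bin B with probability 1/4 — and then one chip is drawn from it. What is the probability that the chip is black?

From Bin A: P(black) = 9/11.
From Bin B: P(black) = 5/7.
Total probability = (3/4)(9/11) + (1/4)(5/7) = 61/77.

61/77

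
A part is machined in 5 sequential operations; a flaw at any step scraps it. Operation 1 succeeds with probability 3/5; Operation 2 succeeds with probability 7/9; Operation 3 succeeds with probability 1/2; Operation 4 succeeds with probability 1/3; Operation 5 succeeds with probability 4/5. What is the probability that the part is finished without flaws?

The events are sequential, so multiply the conditional probabilities:
P = 3/5 × 7/9 × 1/2 × 1/3 × 4/5 = 84/1350 = 14/225.

14/225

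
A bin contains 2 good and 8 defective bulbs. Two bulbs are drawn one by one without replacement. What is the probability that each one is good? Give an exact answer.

P(all good) = 2/10 × 1/9 = 2/90 = 1/45.

1/45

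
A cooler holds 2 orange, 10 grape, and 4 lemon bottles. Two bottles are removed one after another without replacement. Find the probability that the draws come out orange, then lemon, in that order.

Each draw changes the counts, so multiply the conditional probabilities along the sequence:
P = 2/16 × 4/15 = 8/240 = 1/30.

1/30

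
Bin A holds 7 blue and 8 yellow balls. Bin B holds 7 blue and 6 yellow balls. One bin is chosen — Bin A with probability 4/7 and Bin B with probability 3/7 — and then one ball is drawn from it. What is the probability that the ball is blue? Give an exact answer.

97/195

From Bin A: P(blue) = 7/15.
From Bin B: P(blue) = 7/13.
Total probability = (4/7)(7/15) + (3/7)(7/13) = 97/195.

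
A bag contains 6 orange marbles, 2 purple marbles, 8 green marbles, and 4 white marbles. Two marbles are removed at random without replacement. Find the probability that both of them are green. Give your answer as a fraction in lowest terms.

14/95

P(every draw is green) = 8/20 × 7/19 = 56/380 = 14/95.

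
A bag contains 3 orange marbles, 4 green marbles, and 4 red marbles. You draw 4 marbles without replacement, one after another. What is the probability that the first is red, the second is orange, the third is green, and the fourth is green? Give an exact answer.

Chain rule:
P = 4/11 × 3/10 × 4/9 × 3/8 = 144/7920 = 1/55.

1/55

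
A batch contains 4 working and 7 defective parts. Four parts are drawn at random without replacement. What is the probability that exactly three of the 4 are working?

14/165

One ordering (working drawn first) has probability 4/11 × 3/10 × 2/9 × 7/8 = 168/7920 = 7/330.
There are C(4,3) = 4 such orderings, each equally likely, so P = 4 × 7/330 = 14/165.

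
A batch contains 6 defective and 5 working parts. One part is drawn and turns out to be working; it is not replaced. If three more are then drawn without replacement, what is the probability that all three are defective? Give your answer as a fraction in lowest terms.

1/6

After the first draw, 6 of the remaining 10 parts are defective.
P = 6/10 × 5/9 × 4/8 = 120/720 = 1/6.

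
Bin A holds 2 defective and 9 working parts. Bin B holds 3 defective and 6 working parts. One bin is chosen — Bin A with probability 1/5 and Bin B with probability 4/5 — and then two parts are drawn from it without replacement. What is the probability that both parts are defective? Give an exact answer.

From Bin A: P(both defective) = (2/11)(1/10) = 1/55.
From Bin B: P(both defective) = (3/9)(2/8) = 1/12.
Total probability = (1/5)(1/55) + (4/5)(1/12) = 58/825.

58/825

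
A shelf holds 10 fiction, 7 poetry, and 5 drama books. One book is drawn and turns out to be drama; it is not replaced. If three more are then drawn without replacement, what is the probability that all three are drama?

2/665

After the first draw, 4 of the remaining 21 books are drama.
P = 4/21 × 3/20 × 2/19 = 24/7980 = 2/665.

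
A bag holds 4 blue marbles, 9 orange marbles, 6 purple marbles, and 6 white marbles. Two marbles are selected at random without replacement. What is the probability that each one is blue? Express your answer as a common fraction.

1/50

P(all blue) = 4/25 × 3/24 = 12/600 = 1/50.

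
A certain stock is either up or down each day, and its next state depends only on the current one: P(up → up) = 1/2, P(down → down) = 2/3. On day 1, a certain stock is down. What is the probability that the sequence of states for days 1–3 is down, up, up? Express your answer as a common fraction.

1/6

Day 1 is given. For each transition, use the conditional probability from the current state:
P(up | down) = 1/3; P(up | up) = 1/2.
P = 1/3 × 1/2 = 1/6.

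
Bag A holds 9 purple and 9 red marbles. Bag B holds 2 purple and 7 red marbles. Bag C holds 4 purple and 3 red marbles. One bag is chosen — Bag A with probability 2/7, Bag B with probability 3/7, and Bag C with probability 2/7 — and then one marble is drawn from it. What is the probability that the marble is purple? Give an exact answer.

59/147

From Bag A: P(purple) = 9/18.
From Bag B: P(purple) = 2/9.
From Bag C: P(purple) = 4/7.
Total probability = (2/7)(9/18) + (3/7)(2/9) + (2/7)(4/7) = 59/147.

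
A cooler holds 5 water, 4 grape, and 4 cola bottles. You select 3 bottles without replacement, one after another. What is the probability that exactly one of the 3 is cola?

72/143

One ordering (cola drawn first) has probability 4/13 × 9/12 × 8/11 = 288/1716 = 24/143.
There are C(3,1) = 3 such orderings, each equally likely, so P = 3 × 24/143 = 72/143.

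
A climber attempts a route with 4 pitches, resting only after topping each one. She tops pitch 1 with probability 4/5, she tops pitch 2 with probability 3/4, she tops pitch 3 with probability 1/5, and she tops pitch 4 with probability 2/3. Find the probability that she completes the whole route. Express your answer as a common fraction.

Multiplying along the chain,
P = 4/5 × 3/4 × 1/5 × 2/3 = 24/300 = 2/25.

2/25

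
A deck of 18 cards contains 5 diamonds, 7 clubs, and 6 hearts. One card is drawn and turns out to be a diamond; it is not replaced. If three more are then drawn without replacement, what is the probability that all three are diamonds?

1/170

With the first card removed, 4 diamonds remain out of 17.
P = 4/17 × 3/16 × 2/15 = 24/4080 = 1/170.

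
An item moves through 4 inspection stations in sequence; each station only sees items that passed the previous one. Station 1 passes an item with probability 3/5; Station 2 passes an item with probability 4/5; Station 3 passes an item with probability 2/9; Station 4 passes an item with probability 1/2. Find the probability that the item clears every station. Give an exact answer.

4/75

The events are sequential, so multiply the conditional probabilities:
P = 3/5 × 4/5 × 2/9 × 1/2 = 24/450 = 4/75.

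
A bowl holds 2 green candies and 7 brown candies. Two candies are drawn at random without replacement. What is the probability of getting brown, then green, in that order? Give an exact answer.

7/36

Each draw changes the counts, so multiply the conditional probabilities along the sequence:
P = 7/9 × 2/8 = 14/72 = 7/36.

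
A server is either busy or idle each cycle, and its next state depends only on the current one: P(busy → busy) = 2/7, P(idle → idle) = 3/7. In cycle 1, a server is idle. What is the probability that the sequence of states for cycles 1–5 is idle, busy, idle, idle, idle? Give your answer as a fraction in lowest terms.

Cycle 1 is given. For each transition, use the conditional probability from the current state:
P(busy | idle) = 4/7; P(idle | busy) = 5/7; P(idle | idle) = 3/7; P(idle | idle) = 3/7.
P = 4/7 × 5/7 × 3/7 × 3/7 = 180/2401.

180/2401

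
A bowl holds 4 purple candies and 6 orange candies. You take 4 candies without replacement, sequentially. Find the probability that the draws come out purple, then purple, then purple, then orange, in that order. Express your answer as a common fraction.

Each draw changes the counts, so multiply the conditional probabilities along the sequence:
P = 4/10 × 3/9 × 2/8 × 6/7 = 144/5040 = 1/35.

1/35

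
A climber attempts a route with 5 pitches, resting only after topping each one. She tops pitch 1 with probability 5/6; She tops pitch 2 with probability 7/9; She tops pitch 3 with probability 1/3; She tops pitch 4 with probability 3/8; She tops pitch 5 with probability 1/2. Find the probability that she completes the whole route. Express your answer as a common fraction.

35/864

Each stage is reached only if all earlier stages succeed, so
P = 5/6 × 7/9 × 1/3 × 3/8 × 1/2 = 105/2592 = 35/864.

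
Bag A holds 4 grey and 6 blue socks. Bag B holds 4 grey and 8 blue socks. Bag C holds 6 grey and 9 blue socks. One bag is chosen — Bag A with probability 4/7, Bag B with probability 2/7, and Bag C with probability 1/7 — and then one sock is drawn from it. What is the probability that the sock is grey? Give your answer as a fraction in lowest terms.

8/21

From Bag A: P(grey) = 4/10.
From Bag B: P(grey) = 4/12.
From Bag C: P(grey) = 6/15.
Total probability = (4/7)(4/10) + (2/7)(4/12) + (1/7)(6/15) = 8/21.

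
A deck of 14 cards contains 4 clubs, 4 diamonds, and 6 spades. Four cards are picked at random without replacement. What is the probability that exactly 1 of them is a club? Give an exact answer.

One ordering (a club drawn first) has probability 4/14 × 10/13 × 9/12 × 8/11 = 2880/24024 = 120/1001.
There are C(4,1) = 4 such orderings, each equally likely, so P = 4 × 120/1001 = 480/1001.

480/1001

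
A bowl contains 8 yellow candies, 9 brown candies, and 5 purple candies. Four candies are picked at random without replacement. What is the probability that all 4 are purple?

P(every draw is purple) = 5/22 × 4/21 × 3/20 × 2/19 = 120/175560 = 1/1463.

1/1463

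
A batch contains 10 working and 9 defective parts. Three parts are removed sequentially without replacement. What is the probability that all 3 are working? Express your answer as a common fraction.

40/323

P = 10/19 × 9/18 × 8/17 = 720/5814 = 40/323.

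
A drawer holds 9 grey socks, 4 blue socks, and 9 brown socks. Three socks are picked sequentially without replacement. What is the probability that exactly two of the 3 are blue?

27/385

One ordering (blue drawn first) has probability 4/22 × 3/21 × 18/20 = 216/9240 = 9/385.
There are C(3,2) = 3 such orderings, each equally likely, so P = 3 × 9/385 = 27/385.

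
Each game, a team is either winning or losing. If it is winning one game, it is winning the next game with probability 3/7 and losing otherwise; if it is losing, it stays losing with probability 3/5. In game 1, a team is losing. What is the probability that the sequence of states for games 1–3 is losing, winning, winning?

Game 1 is given. For each transition, use the conditional probability from the current state:
P(winning | losing) = 2/5; P(winning | winning) = 3/7.
P = 2/5 × 3/7 = 6/35.

6/35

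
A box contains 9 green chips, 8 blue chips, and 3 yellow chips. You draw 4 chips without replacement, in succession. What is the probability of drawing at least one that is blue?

P(no blue) = 12/20 × 11/19 × 10/18 × 9/17 = 11880/116280 = 33/323.
P(at least one) = 1 − 33/323 = 290/323.

290/323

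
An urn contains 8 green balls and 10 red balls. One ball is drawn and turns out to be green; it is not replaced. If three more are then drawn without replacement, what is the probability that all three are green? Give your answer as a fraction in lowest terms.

With the first ball removed, 7 green remain out of 17.
P = 7/17 × 6/16 × 5/15 = 210/4080 = 7/136.

7/136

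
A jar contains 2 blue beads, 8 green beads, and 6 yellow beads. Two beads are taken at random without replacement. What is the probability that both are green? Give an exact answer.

P(all green) = 8/16 × 7/15 = 56/240 = 7/30.

7/30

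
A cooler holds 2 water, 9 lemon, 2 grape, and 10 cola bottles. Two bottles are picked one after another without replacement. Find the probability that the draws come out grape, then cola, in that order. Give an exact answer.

Each draw changes the counts, so multiply the conditional probabilities along the sequence:
P = 2/23 × 10/22 = 20/506 = 10/253.

10/253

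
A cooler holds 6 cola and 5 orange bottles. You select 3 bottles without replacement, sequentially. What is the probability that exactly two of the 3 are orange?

4/11

One ordering (orange drawn first) has probability 5/11 × 4/10 × 6/9 = 120/990 = 4/33.
There are C(3,2) = 3 such orderings, each equally likely, so P = 3 × 4/33 = 4/11.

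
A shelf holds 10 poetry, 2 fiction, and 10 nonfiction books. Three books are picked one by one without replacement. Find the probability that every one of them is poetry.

P(all poetry) = 10/22 × 9/21 × 8/20 = 720/9240 = 6/77.

6/77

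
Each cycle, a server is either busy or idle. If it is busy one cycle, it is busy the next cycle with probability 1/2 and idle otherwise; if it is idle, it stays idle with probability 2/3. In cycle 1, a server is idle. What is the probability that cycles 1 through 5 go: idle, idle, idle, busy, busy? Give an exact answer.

Cycle 1 is given. For each transition, use the conditional probability from the current state:
P(idle | idle) = 2/3; P(idle | idle) = 2/3; P(busy | idle) = 1/3; P(busy | busy) = 1/2.
P = 2/3 × 2/3 × 1/3 × 1/2 = 4/54 = 2/27.

2/27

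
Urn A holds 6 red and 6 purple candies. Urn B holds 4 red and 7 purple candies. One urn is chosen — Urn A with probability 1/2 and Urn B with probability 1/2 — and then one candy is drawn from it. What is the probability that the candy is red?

19/44

From Urn A: P(red) = 6/12.
From Urn B: P(red) = 4/11.
Total probability = (1/2)(6/12) + (1/2)(4/11) = 19/44.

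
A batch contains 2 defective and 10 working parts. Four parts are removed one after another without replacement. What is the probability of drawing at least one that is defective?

P(no defective) = 10/12 × 9/11 × 8/10 × 7/9 = 5040/11880 = 14/33.
P(at least one) = 1 − 14/33 = 19/33.

19/33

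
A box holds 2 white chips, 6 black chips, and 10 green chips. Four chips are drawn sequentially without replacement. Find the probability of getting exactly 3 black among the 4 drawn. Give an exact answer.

4/51

One ordering (black drawn first) has probability 6/18 × 5/17 × 4/16 × 12/15 = 1440/73440 = 1/51.
There are C(4,3) = 4 such orderings, each equally likely, so P = 4 × 1/51 = 4/51.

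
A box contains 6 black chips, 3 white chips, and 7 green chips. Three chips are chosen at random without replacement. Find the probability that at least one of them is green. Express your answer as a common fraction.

17/20

P(no green) = 9/16 × 8/15 × 7/14 = 504/3360 = 3/20.
P(at least one) = 1 − 3/20 = 17/20.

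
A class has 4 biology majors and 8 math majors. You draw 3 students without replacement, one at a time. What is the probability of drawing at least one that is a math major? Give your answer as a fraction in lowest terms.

P(no math majors) = 4/12 × 3/11 × 2/10 = 24/1320 = 1/55.
P(at least one) = 1 − 1/55 = 54/55.

54/55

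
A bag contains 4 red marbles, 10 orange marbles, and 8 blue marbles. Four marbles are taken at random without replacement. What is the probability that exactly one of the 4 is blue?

One ordering (blue drawn first) has probability 8/22 × 14/21 × 13/20 × 12/19 = 17472/175560 = 104/1045.
There are C(4,1) = 4 such orderings, each equally likely, so P = 4 × 104/1045 = 416/1045.

416/1045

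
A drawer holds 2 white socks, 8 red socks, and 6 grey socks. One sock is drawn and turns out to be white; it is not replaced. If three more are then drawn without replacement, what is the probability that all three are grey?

After the first draw, 6 of the remaining 15 socks are grey.
P = 6/15 × 5/14 × 4/13 = 120/2730 = 4/91.

4/91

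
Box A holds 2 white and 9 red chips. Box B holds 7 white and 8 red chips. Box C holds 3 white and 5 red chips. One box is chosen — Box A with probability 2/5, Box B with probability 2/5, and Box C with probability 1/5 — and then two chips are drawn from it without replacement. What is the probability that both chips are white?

From Box A: P(both white) = (2/11)(1/10) = 1/55.
From Box B: P(both white) = (7/15)(6/14) = 1/5.
From Box C: P(both white) = (3/8)(2/7) = 3/28.
Total probability = (2/5)(1/55) + (2/5)(1/5) + (1/5)(3/28) = 837/7700.

837/7700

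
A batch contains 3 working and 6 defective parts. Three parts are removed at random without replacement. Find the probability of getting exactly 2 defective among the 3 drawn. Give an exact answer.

One ordering (defective drawn first) has probability 6/9 × 5/8 × 3/7 = 90/504 = 5/28.
There are C(3,2) = 3 such orderings, each equally likely, so P = 3 × 5/28 = 15/28.

15/28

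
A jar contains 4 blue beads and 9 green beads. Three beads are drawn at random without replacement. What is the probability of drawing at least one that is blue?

P(no blue) = 9/13 × 8/12 × 7/11 = 504/1716 = 42/143.
P(at least one) = 1 − 42/143 = 101/143.

101/143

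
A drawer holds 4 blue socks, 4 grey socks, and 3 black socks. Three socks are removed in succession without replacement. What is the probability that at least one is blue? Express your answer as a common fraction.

26/33

P(no blue) = 7/11 × 6/10 × 5/9 = 210/990 = 7/33.
P(at least one) = 1 − 7/33 = 26/33.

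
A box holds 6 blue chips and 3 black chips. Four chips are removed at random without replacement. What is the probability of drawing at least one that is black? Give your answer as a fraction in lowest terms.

P(no black) = 6/9 × 5/8 × 4/7 × 3/6 = 360/3024 = 5/42.
P(at least one) = 1 − 5/42 = 37/42.

37/42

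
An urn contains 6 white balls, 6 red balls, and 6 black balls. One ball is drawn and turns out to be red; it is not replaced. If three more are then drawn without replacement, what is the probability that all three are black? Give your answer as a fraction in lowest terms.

1/34

With the first ball removed, 6 black remain out of 17.
P = 6/17 × 5/16 × 4/15 = 120/4080 = 1/34.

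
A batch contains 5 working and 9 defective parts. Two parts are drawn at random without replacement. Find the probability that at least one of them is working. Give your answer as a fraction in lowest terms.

55/91

P(no working) = 9/14 × 8/13 = 72/182 = 36/91.
P(at least one) = 1 − 36/91 = 55/91.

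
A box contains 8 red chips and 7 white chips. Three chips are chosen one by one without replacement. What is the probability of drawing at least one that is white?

57/65

P(no white) = 8/15 × 7/14 × 6/13 = 336/2730 = 8/65.
P(at least one) = 1 − 8/65 = 57/65.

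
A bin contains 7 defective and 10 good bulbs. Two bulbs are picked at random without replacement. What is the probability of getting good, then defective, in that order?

35/136

Chain rule:
P = 10/17 × 7/16 = 70/272 = 35/136.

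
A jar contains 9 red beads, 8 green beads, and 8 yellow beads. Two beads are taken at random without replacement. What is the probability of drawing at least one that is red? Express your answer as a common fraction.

P(no red) = 16/25 × 15/24 = 240/600 = 2/5.
P(at least one) = 1 − 2/5 = 3/5.

3/5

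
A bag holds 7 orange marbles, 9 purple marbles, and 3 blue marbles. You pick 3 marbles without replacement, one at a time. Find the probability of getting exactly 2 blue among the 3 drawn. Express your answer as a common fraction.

One ordering (blue drawn first) has probability 3/19 × 2/18 × 16/17 = 96/5814 = 16/969.
There are C(3,2) = 3 such orderings, each equally likely, so P = 3 × 16/969 = 16/323.

16/323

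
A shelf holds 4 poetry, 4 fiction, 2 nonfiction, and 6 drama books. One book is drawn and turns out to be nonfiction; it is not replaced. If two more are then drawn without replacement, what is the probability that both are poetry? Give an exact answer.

2/35

With the first book removed, 4 poetry remain out of 15.
P = 4/15 × 3/14 = 12/210 = 2/35.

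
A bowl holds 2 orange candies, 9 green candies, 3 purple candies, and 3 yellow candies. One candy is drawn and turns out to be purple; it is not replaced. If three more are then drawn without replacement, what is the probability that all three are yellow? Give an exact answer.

With the first candy removed, 3 yellow remain out of 16.
P = 3/16 × 2/15 × 1/14 = 6/3360 = 1/560.

1/560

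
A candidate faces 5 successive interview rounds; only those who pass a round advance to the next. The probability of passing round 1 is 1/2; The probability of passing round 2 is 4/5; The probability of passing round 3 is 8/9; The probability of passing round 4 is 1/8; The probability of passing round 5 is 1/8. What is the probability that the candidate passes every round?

Each stage is reached only if all earlier stages succeed, so
P = 1/2 × 4/5 × 8/9 × 1/8 × 1/8 = 32/5760 = 1/180.

1/180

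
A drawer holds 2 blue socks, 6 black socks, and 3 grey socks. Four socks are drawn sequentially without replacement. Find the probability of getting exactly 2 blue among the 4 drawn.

6/55

One ordering (blue drawn first) has probability 2/11 × 1/10 × 9/9 × 8/8 = 144/7920 = 1/55.
There are C(4,2) = 6 such orderings, each equally likely, so P = 6 × 1/55 = 6/55.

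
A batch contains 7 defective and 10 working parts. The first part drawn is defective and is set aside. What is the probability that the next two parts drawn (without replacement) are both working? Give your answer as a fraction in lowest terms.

3/8

With the first part removed, 10 working remain out of 16.
P = 10/16 × 9/15 = 90/240 = 3/8.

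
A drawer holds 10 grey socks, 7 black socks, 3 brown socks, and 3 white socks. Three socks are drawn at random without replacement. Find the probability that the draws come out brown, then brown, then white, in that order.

3/1771

Each draw changes the counts, so multiply the conditional probabilities along the sequence:
P = 3/23 × 2/22 × 3/21 = 18/10626 = 3/1771.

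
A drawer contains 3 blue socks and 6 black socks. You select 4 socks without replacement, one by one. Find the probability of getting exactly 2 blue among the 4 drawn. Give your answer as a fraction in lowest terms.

One ordering (blue drawn first) has probability 3/9 × 2/8 × 6/7 × 5/6 = 180/3024 = 5/84.
There are C(4,2) = 6 such orderings, each equally likely, so P = 6 × 5/84 = 5/14.

5/14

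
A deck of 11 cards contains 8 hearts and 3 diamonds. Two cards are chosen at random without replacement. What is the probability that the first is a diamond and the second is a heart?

12/55

Chain rule:
P = 3/11 × 8/10 = 24/110 = 12/55.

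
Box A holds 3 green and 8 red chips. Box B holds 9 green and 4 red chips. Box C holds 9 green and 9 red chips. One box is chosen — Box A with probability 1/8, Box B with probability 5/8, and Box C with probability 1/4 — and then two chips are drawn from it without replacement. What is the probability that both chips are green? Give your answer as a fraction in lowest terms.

From Box A: P(both green) = (3/11)(2/10) = 3/55.
From Box B: P(both green) = (9/13)(8/12) = 6/13.
From Box C: P(both green) = (9/18)(8/17) = 4/17.
Total probability = (1/8)(3/55) + (5/8)(6/13) + (1/4)(4/17) = 34433/97240.

34433/97240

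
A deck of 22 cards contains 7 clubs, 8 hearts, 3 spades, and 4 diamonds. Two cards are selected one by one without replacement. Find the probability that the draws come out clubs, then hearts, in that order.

Each draw changes the counts, so multiply the conditional probabilities along the sequence:
P = 7/22 × 8/21 = 56/462 = 4/33.

4/33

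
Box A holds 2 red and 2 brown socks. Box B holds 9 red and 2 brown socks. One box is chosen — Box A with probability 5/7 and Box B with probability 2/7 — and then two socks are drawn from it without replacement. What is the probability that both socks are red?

101/330

From Box A: P(both red) = (2/4)(1/3) = 1/6.
From Box B: P(both red) = (9/11)(8/10) = 36/55.
Total probability = (5/7)(1/6) + (2/7)(36/55) = 101/330.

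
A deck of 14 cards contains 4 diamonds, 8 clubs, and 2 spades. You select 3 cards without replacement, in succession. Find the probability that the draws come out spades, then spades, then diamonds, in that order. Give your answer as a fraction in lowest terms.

1/273

Multiply the probability of each draw given the previous ones:
P = 2/14 × 1/13 × 4/12 = 8/2184 = 1/273.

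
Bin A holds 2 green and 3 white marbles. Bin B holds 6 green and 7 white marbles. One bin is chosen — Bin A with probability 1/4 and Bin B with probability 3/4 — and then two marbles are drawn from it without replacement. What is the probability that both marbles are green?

11/65

From Bin A: P(both green) = (2/5)(1/4) = 1/10.
From Bin B: P(both green) = (6/13)(5/12) = 5/26.
Total probability = (1/4)(1/10) + (3/4)(5/26) = 11/65.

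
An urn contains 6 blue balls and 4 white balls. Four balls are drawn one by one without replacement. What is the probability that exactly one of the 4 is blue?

4/35

One ordering (blue drawn first) has probability 6/10 × 4/9 × 3/8 × 2/7 = 144/5040 = 1/35.
There are C(4,1) = 4 such orderings, each equally likely, so P = 4 × 1/35 = 4/35.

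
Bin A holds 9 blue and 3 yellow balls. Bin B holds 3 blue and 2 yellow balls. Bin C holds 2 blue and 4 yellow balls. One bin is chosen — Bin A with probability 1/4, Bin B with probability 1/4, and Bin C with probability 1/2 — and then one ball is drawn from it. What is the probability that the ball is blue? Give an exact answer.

121/240

From Bin A: P(blue) = 9/12.
From Bin B: P(blue) = 3/5.
From Bin C: P(blue) = 2/6.
Total probability = (1/4)(9/12) + (1/4)(3/5) + (1/2)(2/6) = 121/240.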